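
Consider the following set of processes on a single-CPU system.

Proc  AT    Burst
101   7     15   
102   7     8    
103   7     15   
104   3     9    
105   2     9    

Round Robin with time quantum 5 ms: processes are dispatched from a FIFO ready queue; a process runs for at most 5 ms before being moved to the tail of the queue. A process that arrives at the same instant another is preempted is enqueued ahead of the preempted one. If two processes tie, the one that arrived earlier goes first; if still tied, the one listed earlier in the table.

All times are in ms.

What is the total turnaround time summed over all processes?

Timeline: | idle 0-2 | 105 2-7 | 104 7-12 | 101 12-17 | 102 17-22 | 103 22-27 | 105 27-31 | 104 31-35 | 101 35-40 | 102 40-43 | 103 43-48 | 101 48-53 | 103 53-58 |
Completion: 101=53  102=43  103=58  104=35  105=31
Turnaround (C−A): 101=46  102=36  103=51  104=32  105=29
Turnaround = completion − arrival: 101=46, 102=36, 103=51, 104=32, 105=29
Total turnaround = 46 + 36 + 51 + 32 + 29 = 194

194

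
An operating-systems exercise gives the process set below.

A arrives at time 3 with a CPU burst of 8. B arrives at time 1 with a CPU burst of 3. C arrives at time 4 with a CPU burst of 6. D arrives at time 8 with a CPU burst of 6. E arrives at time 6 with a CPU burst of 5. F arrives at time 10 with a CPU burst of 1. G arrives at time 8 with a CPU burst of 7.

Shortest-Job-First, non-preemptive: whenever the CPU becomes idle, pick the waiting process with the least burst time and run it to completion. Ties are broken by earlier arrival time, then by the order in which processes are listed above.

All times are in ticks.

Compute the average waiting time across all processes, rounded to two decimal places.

Schedule: | idle 0-1 | B 1-4 | C 4-10 | F 10-11 | E 11-16 | D 16-22 | G 22-29 | A 29-37 |
Completion: A=37  B=4  C=10  D=22  E=16  F=11  G=29
Turnaround (C−A): A=34  B=3  C=6  D=14  E=10  F=1  G=21
Waiting times: A=26, B=0, C=0, D=8, E=5, F=0, G=14
Average waiting = (26+0+0+8+5+0+14) / 7 = 53/7 = 7.57

7.57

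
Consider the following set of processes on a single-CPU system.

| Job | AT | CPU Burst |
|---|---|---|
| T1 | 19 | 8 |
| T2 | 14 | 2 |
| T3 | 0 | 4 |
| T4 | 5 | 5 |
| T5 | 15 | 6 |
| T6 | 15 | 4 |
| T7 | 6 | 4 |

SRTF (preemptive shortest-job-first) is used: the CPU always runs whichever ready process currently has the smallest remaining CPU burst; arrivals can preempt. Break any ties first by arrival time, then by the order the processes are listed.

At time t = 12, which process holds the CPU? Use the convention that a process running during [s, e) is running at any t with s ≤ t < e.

T7

Schedule: | T3 0-4 | idle 4-5 | T4 5-10 | T7 10-14 | T2 14-16 | T6 16-20 | T5 20-26 | T1 26-34 |
Completion: T1=34  T2=16  T3=4  T4=10  T5=26  T6=20  T7=14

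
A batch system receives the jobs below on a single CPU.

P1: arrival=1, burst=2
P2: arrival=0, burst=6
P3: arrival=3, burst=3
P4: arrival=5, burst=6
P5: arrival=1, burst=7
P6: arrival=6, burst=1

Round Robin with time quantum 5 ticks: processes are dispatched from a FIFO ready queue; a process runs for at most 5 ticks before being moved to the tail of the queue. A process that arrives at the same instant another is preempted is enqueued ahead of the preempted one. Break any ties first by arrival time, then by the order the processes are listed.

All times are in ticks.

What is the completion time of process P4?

25

Timeline: | P2 0-5 | P1 5-7 | P5 7-12 | P3 12-15 | P4 15-20 | P2 20-21 | P6 21-22 | P5 22-24 | P4 24-25 |
Completion: P1=7  P2=21  P3=15  P4=25  P5=24  P6=22
Turnaround (C−A): P1=6  P2=21  P3=12  P4=20  P5=23  P6=16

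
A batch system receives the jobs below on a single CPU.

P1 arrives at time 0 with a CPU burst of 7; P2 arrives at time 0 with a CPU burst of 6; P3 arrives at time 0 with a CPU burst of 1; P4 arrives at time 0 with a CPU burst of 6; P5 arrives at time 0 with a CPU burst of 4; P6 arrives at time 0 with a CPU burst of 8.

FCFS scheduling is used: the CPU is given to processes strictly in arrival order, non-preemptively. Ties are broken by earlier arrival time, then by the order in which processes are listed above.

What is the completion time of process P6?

Schedule: | P1 0-7 | P2 7-13 | P3 13-14 | P4 14-20 | P5 20-24 | P6 24-32 |
Completion: P1=7  P2=13  P3=14  P4=20  P5=24  P6=32

32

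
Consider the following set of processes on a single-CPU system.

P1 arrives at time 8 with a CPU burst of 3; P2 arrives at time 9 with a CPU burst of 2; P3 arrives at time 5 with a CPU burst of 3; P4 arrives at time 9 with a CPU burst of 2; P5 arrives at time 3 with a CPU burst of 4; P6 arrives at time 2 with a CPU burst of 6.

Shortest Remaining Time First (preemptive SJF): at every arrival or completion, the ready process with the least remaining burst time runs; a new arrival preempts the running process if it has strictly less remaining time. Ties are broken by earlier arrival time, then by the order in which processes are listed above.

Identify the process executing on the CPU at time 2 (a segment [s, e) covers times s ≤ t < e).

P6

Gantt: | idle 0-2 | P6 2-3 | P5 3-7 | P3 7-10 | P2 10-12 | P4 12-14 | P1 14-17 | P6 17-22 |
Completion: P1=17  P2=12  P3=10  P4=14  P5=7  P6=22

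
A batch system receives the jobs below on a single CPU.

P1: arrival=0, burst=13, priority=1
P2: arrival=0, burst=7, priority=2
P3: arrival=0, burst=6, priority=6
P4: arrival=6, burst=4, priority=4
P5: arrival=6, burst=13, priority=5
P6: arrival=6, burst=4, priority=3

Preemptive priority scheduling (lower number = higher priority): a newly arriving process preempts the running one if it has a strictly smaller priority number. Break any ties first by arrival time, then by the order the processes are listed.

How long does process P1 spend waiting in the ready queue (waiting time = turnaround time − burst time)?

0

Schedule: | P1 0-13 | P2 13-20 | P6 20-24 | P4 24-28 | P5 28-41 | P3 41-47 |
Completion: P1=13  P2=20  P3=47  P4=28  P5=41  P6=24
Turnaround (C−A): P1=13  P2=20  P3=47  P4=22  P5=35  P6=18
Waiting(P1) = turnaround − burst = 13 − 13 = 0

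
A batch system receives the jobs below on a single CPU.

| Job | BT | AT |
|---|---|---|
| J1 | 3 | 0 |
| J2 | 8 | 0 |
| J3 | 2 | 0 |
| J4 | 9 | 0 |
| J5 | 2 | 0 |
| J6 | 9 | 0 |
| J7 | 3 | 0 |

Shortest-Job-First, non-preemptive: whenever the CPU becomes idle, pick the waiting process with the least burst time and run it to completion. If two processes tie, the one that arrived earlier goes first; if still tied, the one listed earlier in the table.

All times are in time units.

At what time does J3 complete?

Schedule: | J3 0-2 | J5 2-4 | J1 4-7 | J7 7-10 | J2 10-18 | J4 18-27 | J6 27-36 |
Completion: J1=7  J2=18  J3=2  J4=27  J5=4  J6=36  J7=10

2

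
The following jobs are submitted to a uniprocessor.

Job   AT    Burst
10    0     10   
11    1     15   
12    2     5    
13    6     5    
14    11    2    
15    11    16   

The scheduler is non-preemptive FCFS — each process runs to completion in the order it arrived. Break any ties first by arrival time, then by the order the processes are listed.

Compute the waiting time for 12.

Schedule: | 10 0-10 | 11 10-25 | 12 25-30 | 13 30-35 | 14 35-37 | 15 37-53 |
Completion: 10=10  11=25  12=30  13=35  14=37  15=53
Turnaround (C−A): 10=10  11=24  12=28  13=29  14=26  15=42
Waiting(12) = turnaround − burst = 28 − 5 = 23

23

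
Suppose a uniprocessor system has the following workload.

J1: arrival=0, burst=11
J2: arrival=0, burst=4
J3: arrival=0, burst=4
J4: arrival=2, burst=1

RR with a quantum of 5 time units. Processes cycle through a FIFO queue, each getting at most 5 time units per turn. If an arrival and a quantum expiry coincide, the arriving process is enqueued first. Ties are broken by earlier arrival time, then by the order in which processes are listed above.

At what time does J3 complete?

13

Schedule: | J1 0-5 | J2 5-9 | J3 9-13 | J4 13-14 | J1 14-20 |
Completion: J1=20  J2=9  J3=13  J4=14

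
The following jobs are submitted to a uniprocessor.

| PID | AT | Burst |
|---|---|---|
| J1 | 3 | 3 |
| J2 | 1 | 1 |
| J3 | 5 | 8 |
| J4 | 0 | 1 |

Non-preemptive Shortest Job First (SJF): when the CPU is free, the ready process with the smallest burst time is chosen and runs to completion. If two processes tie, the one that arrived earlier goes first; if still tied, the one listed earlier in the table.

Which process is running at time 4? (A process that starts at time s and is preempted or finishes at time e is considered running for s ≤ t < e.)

J1

Schedule: | J4 0-1 | J2 1-2 | idle 2-3 | J1 3-6 | J3 6-14 |
Completion: J1=6  J2=2  J3=14  J4=1
Turnaround (C−A): J1=3  J2=1  J3=9  J4=1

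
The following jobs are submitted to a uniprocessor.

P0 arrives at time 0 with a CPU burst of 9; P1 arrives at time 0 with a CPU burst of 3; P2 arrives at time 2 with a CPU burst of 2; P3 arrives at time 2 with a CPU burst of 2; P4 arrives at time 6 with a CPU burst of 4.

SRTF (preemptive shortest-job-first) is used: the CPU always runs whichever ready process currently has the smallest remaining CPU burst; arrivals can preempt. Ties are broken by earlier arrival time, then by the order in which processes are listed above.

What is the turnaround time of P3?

5

Gantt: | P1 0-3 | P2 3-5 | P3 5-7 | P4 7-11 | P0 11-20 |
Completion: P0=20  P1=3  P2=5  P3=7  P4=11
Turnaround (C−A): P0=20  P1=3  P2=3  P3=5  P4=5
Turnaround(P3) = completion − arrival = 7 − 2 = 5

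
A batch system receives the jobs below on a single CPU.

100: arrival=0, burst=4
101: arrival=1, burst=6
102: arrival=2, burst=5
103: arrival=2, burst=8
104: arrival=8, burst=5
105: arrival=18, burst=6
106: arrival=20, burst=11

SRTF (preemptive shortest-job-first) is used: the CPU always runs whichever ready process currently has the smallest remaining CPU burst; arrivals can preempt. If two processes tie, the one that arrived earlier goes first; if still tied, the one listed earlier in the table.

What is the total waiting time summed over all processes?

56

Gantt: | 100 0-4 | 102 4-9 | 104 9-14 | 101 14-20 | 105 20-26 | 103 26-34 | 106 34-45 |
Completion: 100=4  101=20  102=9  103=34  104=14  105=26  106=45
Turnaround (C−A): 100=4  101=19  102=7  103=32  104=6  105=8  106=25
Waiting = turnaround − burst: 100=0, 101=13, 102=2, 103=24, 104=1, 105=2, 106=14
Total waiting = 0 + 13 + 2 + 24 + 1 + 2 + 14 = 56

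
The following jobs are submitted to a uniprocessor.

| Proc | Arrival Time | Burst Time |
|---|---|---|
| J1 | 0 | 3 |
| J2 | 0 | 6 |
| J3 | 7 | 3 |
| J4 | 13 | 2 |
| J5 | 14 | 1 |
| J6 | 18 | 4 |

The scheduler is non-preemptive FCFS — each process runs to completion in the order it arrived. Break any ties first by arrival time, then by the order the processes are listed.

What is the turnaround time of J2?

9

Timeline: | J1 0-3 | J2 3-9 | J3 9-12 | idle 12-13 | J4 13-15 | J5 15-16 | idle 16-18 | J6 18-22 |
Completion: J1=3  J2=9  J3=12  J4=15  J5=16  J6=22
Turnaround(J2) = completion − arrival = 9 − 0 = 9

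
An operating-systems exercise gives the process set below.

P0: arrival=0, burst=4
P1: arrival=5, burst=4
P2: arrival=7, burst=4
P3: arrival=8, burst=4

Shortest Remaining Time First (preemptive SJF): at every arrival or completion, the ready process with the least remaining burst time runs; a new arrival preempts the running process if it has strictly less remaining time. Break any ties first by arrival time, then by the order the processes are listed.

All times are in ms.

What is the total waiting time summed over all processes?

7

Schedule: | P0 0-4 | idle 4-5 | P1 5-9 | P2 9-13 | P3 13-17 |
Completion: P0=4  P1=9  P2=13  P3=17
Turnaround (C−A): P0=4  P1=4  P2=6  P3=9
Waiting = turnaround − burst: P0=0, P1=0, P2=2, P3=5
Total waiting = 0 + 0 + 2 + 5 = 7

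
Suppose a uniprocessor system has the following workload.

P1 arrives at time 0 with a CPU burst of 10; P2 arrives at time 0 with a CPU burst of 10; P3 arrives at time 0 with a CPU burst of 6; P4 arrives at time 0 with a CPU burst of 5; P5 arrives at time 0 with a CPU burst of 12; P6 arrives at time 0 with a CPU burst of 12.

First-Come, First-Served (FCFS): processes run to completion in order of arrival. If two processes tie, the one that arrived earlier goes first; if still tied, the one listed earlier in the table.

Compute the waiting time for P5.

Gantt: | P1 0-10 | P2 10-20 | P3 20-26 | P4 26-31 | P5 31-43 | P6 43-55 |
Completion: P1=10  P2=20  P3=26  P4=31  P5=43  P6=55
Waiting(P5) = turnaround − burst = 43 − 12 = 31

31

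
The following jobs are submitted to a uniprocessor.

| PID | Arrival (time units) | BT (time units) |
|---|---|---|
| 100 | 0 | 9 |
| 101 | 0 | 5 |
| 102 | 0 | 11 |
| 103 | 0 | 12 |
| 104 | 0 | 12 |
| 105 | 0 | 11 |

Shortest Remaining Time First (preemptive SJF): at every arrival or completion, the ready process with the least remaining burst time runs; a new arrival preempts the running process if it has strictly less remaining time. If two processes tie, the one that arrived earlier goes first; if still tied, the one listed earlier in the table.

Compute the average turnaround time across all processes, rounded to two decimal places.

31.33

Gantt: | 101 0-5 | 100 5-14 | 102 14-25 | 105 25-36 | 103 36-48 | 104 48-60 |
Completion: 100=14  101=5  102=25  103=48  104=60  105=36
Turnaround (C−A): 100=14  101=5  102=25  103=48  104=60  105=36
Turnaround times: 100=14, 101=5, 102=25, 103=48, 104=60, 105=36
Average turnaround = (14+5+25+48+60+36) / 6 = 188/6 = 31.33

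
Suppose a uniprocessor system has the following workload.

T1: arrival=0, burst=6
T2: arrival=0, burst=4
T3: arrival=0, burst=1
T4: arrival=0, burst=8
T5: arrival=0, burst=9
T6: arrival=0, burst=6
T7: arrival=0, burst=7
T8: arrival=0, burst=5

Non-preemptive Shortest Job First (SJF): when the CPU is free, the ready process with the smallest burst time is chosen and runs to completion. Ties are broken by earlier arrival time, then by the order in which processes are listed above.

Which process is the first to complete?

Schedule: | T3 0-1 | T2 1-5 | T8 5-10 | T1 10-16 | T6 16-22 | T7 22-29 | T4 29-37 | T5 37-46 |
Completion: T1=16  T2=5  T3=1  T4=37  T5=46  T6=22  T7=29  T8=10
Turnaround (C−A): T1=16  T2=5  T3=1  T4=37  T5=46  T6=22  T7=29  T8=10
Finish order: T3 → T2 → T8 → T1 → T6 → T7 → T4 → T5

T3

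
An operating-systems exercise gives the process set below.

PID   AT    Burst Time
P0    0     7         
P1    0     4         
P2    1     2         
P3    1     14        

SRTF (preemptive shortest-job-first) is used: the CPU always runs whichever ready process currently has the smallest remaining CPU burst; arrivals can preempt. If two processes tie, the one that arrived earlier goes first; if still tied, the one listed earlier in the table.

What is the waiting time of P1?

2

Gantt: | P1 0-1 | P2 1-3 | P1 3-6 | P0 6-13 | P3 13-27 |
Completion: P0=13  P1=6  P2=3  P3=27
Waiting(P1) = turnaround − burst = 6 − 4 = 2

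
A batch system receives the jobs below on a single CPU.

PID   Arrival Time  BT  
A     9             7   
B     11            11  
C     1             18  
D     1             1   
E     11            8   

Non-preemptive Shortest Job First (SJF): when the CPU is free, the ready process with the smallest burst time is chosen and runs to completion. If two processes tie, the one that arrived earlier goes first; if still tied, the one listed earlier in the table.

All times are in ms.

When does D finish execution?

2

Schedule: | idle 0-1 | D 1-2 | C 2-20 | A 20-27 | E 27-35 | B 35-46 |
Completion: A=27  B=46  C=20  D=2  E=35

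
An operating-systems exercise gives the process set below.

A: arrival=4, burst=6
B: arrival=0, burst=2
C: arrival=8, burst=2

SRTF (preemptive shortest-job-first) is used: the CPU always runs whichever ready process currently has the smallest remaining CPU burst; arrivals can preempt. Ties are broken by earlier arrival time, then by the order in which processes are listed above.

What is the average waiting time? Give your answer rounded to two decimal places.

0.67

Timeline: | B 0-2 | idle 2-4 | A 4-10 | C 10-12 |
Completion: A=10  B=2  C=12
Turnaround (C−A): A=6  B=2  C=4
Waiting times: A=0, B=0, C=2
Average waiting = (0+0+2) / 3 = 2/3 = 0.67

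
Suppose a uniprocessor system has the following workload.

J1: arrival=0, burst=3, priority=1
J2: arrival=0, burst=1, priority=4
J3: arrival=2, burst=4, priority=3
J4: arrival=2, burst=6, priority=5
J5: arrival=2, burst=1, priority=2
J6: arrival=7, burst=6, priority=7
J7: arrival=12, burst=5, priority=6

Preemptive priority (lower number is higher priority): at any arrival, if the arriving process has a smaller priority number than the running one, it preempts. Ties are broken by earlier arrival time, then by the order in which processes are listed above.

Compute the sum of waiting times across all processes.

34

Schedule: | J1 0-3 | J5 3-4 | J3 4-8 | J2 8-9 | J4 9-15 | J7 15-20 | J6 20-26 |
Completion: J1=3  J2=9  J3=8  J4=15  J5=4  J6=26  J7=20
Waiting = turnaround − burst: J1=0, J2=8, J3=2, J4=7, J5=1, J6=13, J7=3
Total waiting = 0 + 8 + 2 + 7 + 1 + 13 + 3 = 34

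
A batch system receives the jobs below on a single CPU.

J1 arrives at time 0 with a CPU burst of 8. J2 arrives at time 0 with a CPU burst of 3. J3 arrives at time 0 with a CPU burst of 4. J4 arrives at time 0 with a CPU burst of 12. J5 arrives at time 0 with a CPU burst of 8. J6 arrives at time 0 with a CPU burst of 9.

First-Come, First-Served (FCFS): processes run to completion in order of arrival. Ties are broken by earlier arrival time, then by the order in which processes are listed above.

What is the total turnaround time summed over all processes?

Schedule: | J1 0-8 | J2 8-11 | J3 11-15 | J4 15-27 | J5 27-35 | J6 35-44 |
Completion: J1=8  J2=11  J3=15  J4=27  J5=35  J6=44
Turnaround (C−A): J1=8  J2=11  J3=15  J4=27  J5=35  J6=44
Turnaround = completion − arrival: J1=8, J2=11, J3=15, J4=27, J5=35, J6=44
Total turnaround = 8 + 11 + 15 + 27 + 35 + 44 = 140

140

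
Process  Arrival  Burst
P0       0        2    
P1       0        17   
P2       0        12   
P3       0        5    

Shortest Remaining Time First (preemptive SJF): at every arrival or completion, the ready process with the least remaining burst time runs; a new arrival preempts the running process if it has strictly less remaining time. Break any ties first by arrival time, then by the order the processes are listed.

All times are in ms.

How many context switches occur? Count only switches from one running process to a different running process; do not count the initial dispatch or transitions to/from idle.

Timeline: | P0 0-2 | P3 2-7 | P2 7-19 | P1 19-36 |
Completion: P0=2  P1=36  P2=19  P3=7
Turnaround (C−A): P0=2  P1=36  P2=19  P3=7

3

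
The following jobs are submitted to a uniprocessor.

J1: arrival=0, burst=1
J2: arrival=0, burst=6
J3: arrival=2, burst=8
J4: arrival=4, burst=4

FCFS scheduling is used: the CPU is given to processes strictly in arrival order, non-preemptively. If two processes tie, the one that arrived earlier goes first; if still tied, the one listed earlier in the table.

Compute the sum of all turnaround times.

36

Schedule: | J1 0-1 | J2 1-7 | J3 7-15 | J4 15-19 |
Completion: J1=1  J2=7  J3=15  J4=19
Turnaround (C−A): J1=1  J2=7  J3=13  J4=15
Turnaround = completion − arrival: J1=1, J2=7, J3=13, J4=15
Total turnaround = 1 + 7 + 13 + 15 = 36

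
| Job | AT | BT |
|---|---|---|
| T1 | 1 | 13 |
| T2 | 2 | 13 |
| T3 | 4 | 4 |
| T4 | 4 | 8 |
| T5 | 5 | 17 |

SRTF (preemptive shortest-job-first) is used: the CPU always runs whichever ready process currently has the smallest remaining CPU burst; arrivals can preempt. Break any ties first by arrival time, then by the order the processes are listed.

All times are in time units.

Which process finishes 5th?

T5

Timeline: | idle 0-1 | T1 1-4 | T3 4-8 | T4 8-16 | T1 16-26 | T2 26-39 | T5 39-56 |
Completion: T1=26  T2=39  T3=8  T4=16  T5=56
Finish order: T3 → T4 → T1 → T2 → T5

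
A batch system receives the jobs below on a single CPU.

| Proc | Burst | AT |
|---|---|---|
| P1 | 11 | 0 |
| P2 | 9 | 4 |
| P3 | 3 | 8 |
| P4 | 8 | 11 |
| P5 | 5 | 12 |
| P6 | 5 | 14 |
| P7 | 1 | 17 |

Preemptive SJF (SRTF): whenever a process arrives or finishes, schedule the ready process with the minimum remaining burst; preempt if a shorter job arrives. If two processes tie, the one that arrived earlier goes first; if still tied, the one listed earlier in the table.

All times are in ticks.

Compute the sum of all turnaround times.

97

Timeline: | P1 0-11 | P3 11-14 | P5 14-17 | P7 17-18 | P5 18-20 | P6 20-25 | P4 25-33 | P2 33-42 |
Completion: P1=11  P2=42  P3=14  P4=33  P5=20  P6=25  P7=18
Turnaround (C−A): P1=11  P2=38  P3=6  P4=22  P5=8  P6=11  P7=1
Turnaround = completion − arrival: P1=11, P2=38, P3=6, P4=22, P5=8, P6=11, P7=1
Total turnaround = 11 + 38 + 6 + 22 + 8 + 11 + 1 = 97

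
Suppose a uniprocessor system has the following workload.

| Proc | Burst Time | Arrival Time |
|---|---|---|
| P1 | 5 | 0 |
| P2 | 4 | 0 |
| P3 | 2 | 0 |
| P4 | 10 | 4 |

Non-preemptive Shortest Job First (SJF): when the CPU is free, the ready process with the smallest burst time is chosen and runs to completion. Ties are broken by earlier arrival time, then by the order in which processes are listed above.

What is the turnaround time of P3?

Timeline: | P3 0-2 | P2 2-6 | P1 6-11 | P4 11-21 |
Completion: P1=11  P2=6  P3=2  P4=21
Turnaround (C−A): P1=11  P2=6  P3=2  P4=17
Turnaround(P3) = completion − arrival = 2 − 0 = 2

2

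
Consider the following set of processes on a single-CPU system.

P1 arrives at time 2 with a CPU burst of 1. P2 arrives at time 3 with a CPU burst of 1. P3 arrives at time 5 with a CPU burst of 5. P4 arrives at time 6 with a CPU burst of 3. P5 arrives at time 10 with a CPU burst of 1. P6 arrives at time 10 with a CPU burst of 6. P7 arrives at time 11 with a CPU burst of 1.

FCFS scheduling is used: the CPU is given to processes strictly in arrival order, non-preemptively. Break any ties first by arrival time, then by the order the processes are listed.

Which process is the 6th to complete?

P6

Timeline: | idle 0-2 | P1 2-3 | P2 3-4 | idle 4-5 | P3 5-10 | P4 10-13 | P5 13-14 | P6 14-20 | P7 20-21 |
Completion: P1=3  P2=4  P3=10  P4=13  P5=14  P6=20  P7=21
Turnaround (C−A): P1=1  P2=1  P3=5  P4=7  P5=4  P6=10  P7=10
Finish order: P1 → P2 → P3 → P4 → P5 → P6 → P7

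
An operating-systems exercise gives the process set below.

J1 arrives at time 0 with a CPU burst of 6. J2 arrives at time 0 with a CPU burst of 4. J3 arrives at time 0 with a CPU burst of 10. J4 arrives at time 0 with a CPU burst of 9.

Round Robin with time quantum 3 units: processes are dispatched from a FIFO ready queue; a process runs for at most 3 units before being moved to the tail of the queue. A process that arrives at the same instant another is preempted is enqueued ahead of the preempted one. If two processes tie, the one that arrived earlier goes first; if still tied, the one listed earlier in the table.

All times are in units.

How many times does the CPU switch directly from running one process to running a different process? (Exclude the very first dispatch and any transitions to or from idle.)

10

Gantt: | J1 0-3 | J2 3-6 | J3 6-9 | J4 9-12 | J1 12-15 | J2 15-16 | J3 16-19 | J4 19-22 | J3 22-25 | J4 25-28 | J3 28-29 |
Completion: J1=15  J2=16  J3=29  J4=28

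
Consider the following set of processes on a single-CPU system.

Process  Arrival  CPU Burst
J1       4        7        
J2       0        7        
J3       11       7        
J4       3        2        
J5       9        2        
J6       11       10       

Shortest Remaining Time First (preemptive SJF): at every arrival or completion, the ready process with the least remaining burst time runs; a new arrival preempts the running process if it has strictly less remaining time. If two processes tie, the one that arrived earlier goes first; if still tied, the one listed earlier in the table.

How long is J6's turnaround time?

Gantt: | J2 0-3 | J4 3-5 | J2 5-9 | J5 9-11 | J1 11-18 | J3 18-25 | J6 25-35 |
Completion: J1=18  J2=9  J3=25  J4=5  J5=11  J6=35
Turnaround (C−A): J1=14  J2=9  J3=14  J4=2  J5=2  J6=24
Turnaround(J6) = completion − arrival = 35 − 11 = 24

24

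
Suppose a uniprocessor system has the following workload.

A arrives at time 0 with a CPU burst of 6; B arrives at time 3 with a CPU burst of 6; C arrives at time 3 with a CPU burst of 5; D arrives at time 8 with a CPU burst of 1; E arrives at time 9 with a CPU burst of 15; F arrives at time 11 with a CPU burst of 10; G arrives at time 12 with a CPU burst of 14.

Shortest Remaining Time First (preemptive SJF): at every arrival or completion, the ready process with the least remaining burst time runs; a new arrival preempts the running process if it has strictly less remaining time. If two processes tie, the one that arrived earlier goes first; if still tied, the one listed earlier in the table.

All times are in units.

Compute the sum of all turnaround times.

Schedule: | A 0-6 | C 6-8 | D 8-9 | C 9-12 | B 12-18 | F 18-28 | G 28-42 | E 42-57 |
Completion: A=6  B=18  C=12  D=9  E=57  F=28  G=42
Turnaround = completion − arrival: A=6, B=15, C=9, D=1, E=48, F=17, G=30
Total turnaround = 6 + 15 + 9 + 1 + 48 + 17 + 30 = 126

126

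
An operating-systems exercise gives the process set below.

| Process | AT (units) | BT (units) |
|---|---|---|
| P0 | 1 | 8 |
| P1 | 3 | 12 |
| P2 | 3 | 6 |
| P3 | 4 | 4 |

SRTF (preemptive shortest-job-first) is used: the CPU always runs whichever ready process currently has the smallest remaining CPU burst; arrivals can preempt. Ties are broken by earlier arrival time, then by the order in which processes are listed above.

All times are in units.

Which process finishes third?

P2

Timeline: | idle 0-1 | P0 1-4 | P3 4-8 | P0 8-13 | P2 13-19 | P1 19-31 |
Completion: P0=13  P1=31  P2=19  P3=8
Turnaround (C−A): P0=12  P1=28  P2=16  P3=4
Finish order: P3 → P0 → P2 → P1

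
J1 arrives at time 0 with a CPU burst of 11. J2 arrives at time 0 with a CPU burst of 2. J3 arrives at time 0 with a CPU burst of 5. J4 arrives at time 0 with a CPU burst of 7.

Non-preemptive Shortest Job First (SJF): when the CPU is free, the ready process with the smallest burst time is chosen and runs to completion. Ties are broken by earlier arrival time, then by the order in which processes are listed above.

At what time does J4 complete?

Gantt: | J2 0-2 | J3 2-7 | J4 7-14 | J1 14-25 |
Completion: J1=25  J2=2  J3=7  J4=14

14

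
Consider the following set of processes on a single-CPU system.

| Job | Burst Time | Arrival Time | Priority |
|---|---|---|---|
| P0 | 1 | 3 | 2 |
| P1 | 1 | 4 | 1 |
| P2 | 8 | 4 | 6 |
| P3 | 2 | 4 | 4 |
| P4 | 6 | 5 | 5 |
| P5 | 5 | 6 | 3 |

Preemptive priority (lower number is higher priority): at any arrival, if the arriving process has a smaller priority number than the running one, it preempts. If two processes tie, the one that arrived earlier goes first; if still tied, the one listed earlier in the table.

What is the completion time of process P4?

18

Gantt: | idle 0-3 | P0 3-4 | P1 4-5 | P3 5-6 | P5 6-11 | P3 11-12 | P4 12-18 | P2 18-26 |
Completion: P0=4  P1=5  P2=26  P3=12  P4=18  P5=11
Turnaround (C−A): P0=1  P1=1  P2=22  P3=8  P4=13  P5=5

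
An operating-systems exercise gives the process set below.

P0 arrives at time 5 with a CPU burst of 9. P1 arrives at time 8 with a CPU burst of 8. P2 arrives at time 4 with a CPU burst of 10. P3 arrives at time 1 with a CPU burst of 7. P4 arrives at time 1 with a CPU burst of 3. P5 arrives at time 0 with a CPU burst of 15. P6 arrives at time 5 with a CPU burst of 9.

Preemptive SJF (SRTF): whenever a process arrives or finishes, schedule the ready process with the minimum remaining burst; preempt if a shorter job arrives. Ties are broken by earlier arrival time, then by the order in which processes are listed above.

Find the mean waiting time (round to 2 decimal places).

Timeline: | P5 0-1 | P4 1-4 | P3 4-11 | P1 11-19 | P0 19-28 | P6 28-37 | P2 37-47 | P5 47-61 |
Completion: P0=28  P1=19  P2=47  P3=11  P4=4  P5=61  P6=37
Waiting times: P0=14, P1=3, P2=33, P3=3, P4=0, P5=46, P6=23
Average waiting = (14+3+33+3+0+46+23) / 7 = 122/7 = 17.43

17.43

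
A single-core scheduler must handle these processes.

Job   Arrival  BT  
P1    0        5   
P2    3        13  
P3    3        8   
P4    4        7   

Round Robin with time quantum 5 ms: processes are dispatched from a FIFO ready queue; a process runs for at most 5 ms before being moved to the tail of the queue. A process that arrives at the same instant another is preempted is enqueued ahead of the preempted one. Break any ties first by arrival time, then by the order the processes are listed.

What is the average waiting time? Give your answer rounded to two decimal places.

13.25

Schedule: | P1 0-5 | P2 5-10 | P3 10-15 | P4 15-20 | P2 20-25 | P3 25-28 | P4 28-30 | P2 30-33 |
Completion: P1=5  P2=33  P3=28  P4=30
Turnaround (C−A): P1=5  P2=30  P3=25  P4=26
Waiting times: P1=0, P2=17, P3=17, P4=19
Average waiting = (0+17+17+19) / 4 = 53/4 = 13.25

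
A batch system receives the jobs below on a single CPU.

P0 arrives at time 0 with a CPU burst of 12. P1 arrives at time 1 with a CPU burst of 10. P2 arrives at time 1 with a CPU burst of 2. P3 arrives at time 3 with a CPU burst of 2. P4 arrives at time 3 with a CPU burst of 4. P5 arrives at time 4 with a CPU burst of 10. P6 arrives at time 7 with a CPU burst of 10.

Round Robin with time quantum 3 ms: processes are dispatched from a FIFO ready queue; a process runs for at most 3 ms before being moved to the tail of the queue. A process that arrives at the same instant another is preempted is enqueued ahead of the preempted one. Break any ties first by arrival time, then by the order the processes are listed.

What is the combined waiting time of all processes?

Timeline: | P0 0-3 | P1 3-6 | P2 6-8 | P3 8-10 | P4 10-13 | P0 13-16 | P5 16-19 | P1 19-22 | P6 22-25 | P4 25-26 | P0 26-29 | P5 29-32 | P1 32-35 | P6 35-38 | P0 38-41 | P5 41-44 | P1 44-45 | P6 45-48 | P5 48-49 | P6 49-50 |
Completion: P0=41  P1=45  P2=8  P3=10  P4=26  P5=49  P6=50
Waiting = turnaround − burst: P0=29, P1=34, P2=5, P3=5, P4=19, P5=35, P6=33
Total waiting = 29 + 34 + 5 + 5 + 19 + 35 + 33 = 160

160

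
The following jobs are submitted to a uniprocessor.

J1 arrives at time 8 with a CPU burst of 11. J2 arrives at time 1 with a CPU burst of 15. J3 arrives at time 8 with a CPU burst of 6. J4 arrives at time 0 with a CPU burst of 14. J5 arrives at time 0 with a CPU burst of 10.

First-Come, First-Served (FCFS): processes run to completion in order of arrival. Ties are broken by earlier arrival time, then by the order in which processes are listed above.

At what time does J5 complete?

24

Timeline: | J4 0-14 | J5 14-24 | J2 24-39 | J1 39-50 | J3 50-56 |
Completion: J1=50  J2=39  J3=56  J4=14  J5=24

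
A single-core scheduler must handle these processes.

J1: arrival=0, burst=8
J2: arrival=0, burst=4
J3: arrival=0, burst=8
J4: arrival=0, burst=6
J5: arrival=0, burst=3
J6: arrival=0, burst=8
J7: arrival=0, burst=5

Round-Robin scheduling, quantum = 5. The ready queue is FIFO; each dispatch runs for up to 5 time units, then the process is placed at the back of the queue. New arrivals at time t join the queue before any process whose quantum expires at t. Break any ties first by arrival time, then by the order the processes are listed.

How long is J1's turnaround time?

35

Timeline: | J1 0-5 | J2 5-9 | J3 9-14 | J4 14-19 | J5 19-22 | J6 22-27 | J7 27-32 | J1 32-35 | J3 35-38 | J4 38-39 | J6 39-42 |
Completion: J1=35  J2=9  J3=38  J4=39  J5=22  J6=42  J7=32
Turnaround(J1) = completion − arrival = 35 − 0 = 35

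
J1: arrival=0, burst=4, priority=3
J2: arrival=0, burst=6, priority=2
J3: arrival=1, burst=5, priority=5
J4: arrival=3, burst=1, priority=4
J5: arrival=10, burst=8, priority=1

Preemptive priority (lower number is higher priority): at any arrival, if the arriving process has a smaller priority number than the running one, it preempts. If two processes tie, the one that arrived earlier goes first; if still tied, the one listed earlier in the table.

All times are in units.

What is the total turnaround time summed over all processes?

63

Schedule: | J2 0-6 | J1 6-10 | J5 10-18 | J4 18-19 | J3 19-24 |
Completion: J1=10  J2=6  J3=24  J4=19  J5=18
Turnaround = completion − arrival: J1=10, J2=6, J3=23, J4=16, J5=8
Total turnaround = 10 + 6 + 23 + 16 + 8 = 63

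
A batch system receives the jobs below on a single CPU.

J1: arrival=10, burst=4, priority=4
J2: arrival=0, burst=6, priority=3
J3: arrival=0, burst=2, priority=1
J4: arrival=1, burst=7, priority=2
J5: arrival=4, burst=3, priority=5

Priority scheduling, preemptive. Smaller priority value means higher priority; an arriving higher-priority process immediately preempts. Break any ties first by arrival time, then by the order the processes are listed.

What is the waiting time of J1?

5

Schedule: | J3 0-2 | J4 2-9 | J2 9-15 | J1 15-19 | J5 19-22 |
Completion: J1=19  J2=15  J3=2  J4=9  J5=22
Turnaround (C−A): J1=9  J2=15  J3=2  J4=8  J5=18
Waiting(J1) = turnaround − burst = 9 − 4 = 5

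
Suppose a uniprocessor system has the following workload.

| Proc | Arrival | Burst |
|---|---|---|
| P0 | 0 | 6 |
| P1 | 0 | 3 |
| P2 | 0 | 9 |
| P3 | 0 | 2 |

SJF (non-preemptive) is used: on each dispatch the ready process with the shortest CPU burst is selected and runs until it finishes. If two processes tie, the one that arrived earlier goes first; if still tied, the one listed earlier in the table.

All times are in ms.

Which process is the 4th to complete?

P2

Schedule: | P3 0-2 | P1 2-5 | P0 5-11 | P2 11-20 |
Completion: P0=11  P1=5  P2=20  P3=2
Finish order: P3 → P1 → P0 → P2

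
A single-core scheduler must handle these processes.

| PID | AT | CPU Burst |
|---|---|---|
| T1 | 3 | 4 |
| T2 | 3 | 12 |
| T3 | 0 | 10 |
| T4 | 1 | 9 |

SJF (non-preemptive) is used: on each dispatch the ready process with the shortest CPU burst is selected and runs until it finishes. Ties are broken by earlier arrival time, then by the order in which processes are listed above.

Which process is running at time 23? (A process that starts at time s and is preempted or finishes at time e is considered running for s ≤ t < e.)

Timeline: | T3 0-10 | T1 10-14 | T4 14-23 | T2 23-35 |
Completion: T1=14  T2=35  T3=10  T4=23
Turnaround (C−A): T1=11  T2=32  T3=10  T4=22

T2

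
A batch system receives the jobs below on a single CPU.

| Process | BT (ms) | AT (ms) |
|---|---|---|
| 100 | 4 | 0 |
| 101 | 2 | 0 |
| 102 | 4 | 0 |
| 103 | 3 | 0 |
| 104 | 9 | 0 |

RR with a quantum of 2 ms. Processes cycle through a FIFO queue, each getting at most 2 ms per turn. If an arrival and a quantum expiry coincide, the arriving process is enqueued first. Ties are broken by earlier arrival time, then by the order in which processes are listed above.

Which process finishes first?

Schedule: | 100 0-2 | 101 2-4 | 102 4-6 | 103 6-8 | 104 8-10 | 100 10-12 | 102 12-14 | 103 14-15 | 104 15-22 |
Completion: 100=12  101=4  102=14  103=15  104=22
Turnaround (C−A): 100=12  101=4  102=14  103=15  104=22
Finish order: 101 → 100 → 102 → 103 → 104

101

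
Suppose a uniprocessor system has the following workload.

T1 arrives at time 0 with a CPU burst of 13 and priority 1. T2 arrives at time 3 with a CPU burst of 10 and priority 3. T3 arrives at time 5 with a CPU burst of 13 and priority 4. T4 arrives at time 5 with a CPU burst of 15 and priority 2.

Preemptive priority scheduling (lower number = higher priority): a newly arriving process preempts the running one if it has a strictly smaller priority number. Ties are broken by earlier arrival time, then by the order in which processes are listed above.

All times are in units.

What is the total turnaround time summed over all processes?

117

Gantt: | T1 0-13 | T4 13-28 | T2 28-38 | T3 38-51 |
Completion: T1=13  T2=38  T3=51  T4=28
Turnaround (C−A): T1=13  T2=35  T3=46  T4=23
Turnaround = completion − arrival: T1=13, T2=35, T3=46, T4=23
Total turnaround = 13 + 35 + 46 + 23 = 117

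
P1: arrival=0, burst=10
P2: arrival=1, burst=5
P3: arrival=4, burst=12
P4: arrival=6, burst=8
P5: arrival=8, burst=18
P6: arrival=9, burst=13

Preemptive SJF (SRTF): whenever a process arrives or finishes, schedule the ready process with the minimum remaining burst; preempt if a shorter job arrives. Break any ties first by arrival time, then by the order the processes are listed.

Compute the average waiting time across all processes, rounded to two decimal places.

Timeline: | P1 0-1 | P2 1-6 | P4 6-14 | P1 14-23 | P3 23-35 | P6 35-48 | P5 48-66 |
Completion: P1=23  P2=6  P3=35  P4=14  P5=66  P6=48
Turnaround (C−A): P1=23  P2=5  P3=31  P4=8  P5=58  P6=39
Waiting times: P1=13, P2=0, P3=19, P4=0, P5=40, P6=26
Average waiting = (13+0+19+0+40+26) / 6 = 98/6 = 16.33

16.33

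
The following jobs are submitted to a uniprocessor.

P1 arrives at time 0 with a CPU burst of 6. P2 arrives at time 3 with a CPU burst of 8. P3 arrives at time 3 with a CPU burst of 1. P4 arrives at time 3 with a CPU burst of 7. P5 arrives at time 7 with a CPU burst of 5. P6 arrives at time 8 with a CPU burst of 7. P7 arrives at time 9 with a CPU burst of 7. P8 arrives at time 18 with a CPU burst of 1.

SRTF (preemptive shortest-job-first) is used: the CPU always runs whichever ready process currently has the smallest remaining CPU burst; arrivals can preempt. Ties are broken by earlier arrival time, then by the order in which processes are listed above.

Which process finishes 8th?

Timeline: | P1 0-3 | P3 3-4 | P1 4-7 | P5 7-12 | P4 12-19 | P8 19-20 | P6 20-27 | P7 27-34 | P2 34-42 |
Completion: P1=7  P2=42  P3=4  P4=19  P5=12  P6=27  P7=34  P8=20
Turnaround (C−A): P1=7  P2=39  P3=1  P4=16  P5=5  P6=19  P7=25  P8=2
Finish order: P3 → P1 → P5 → P4 → P8 → P6 → P7 → P2

P2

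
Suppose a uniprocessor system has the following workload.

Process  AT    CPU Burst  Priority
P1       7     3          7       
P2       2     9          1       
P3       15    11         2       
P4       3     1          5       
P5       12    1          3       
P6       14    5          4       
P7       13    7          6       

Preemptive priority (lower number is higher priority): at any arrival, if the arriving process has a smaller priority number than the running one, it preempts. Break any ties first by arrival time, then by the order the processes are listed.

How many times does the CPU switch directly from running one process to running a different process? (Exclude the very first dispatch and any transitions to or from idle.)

Gantt: | idle 0-2 | P2 2-11 | P4 11-12 | P5 12-13 | P7 13-14 | P6 14-15 | P3 15-26 | P6 26-30 | P7 30-36 | P1 36-39 |
Completion: P1=39  P2=11  P3=26  P4=12  P5=13  P6=30  P7=36
Turnaround (C−A): P1=32  P2=9  P3=11  P4=9  P5=1  P6=16  P7=23

8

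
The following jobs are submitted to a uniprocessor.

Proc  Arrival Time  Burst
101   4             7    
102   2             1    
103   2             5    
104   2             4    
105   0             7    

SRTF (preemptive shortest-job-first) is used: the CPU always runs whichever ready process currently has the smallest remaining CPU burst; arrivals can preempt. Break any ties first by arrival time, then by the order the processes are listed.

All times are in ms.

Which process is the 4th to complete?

Schedule: | 105 0-2 | 102 2-3 | 104 3-7 | 105 7-12 | 103 12-17 | 101 17-24 |
Completion: 101=24  102=3  103=17  104=7  105=12
Turnaround (C−A): 101=20  102=1  103=15  104=5  105=12
Finish order: 102 → 104 → 105 → 103 → 101

103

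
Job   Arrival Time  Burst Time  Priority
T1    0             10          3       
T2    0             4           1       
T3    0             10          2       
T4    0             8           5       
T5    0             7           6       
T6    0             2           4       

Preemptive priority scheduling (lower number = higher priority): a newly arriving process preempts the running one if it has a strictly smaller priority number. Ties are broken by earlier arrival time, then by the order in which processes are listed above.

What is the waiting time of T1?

Timeline: | T2 0-4 | T3 4-14 | T1 14-24 | T6 24-26 | T4 26-34 | T5 34-41 |
Completion: T1=24  T2=4  T3=14  T4=34  T5=41  T6=26
Turnaround (C−A): T1=24  T2=4  T3=14  T4=34  T5=41  T6=26
Waiting(T1) = turnaround − burst = 24 − 10 = 14

14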